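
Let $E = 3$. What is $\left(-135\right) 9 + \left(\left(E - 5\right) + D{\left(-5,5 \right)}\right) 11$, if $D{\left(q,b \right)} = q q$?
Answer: $-962$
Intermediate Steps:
$D{\left(q,b \right)} = q^{2}$
$\left(-135\right) 9 + \left(\left(E - 5\right) + D{\left(-5,5 \right)}\right) 11 = \left(-135\right) 9 + \left(\left(3 - 5\right) + \left(-5\right)^{2}\right) 11 = -1215 + \left(-2 + 25\right) 11 = -1215 + 23 \cdot 11 = -1215 + 253 = -962$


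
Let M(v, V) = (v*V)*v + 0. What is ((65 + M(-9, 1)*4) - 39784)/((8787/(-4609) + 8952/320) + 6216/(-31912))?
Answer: -28971557315800/19027850379 ≈ -1522.6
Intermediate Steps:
M(v, V) = V*v² (M(v, V) = (V*v)*v + 0 = V*v² + 0 = V*v²)
((65 + M(-9, 1)*4) - 39784)/((8787/(-4609) + 8952/320) + 6216/(-31912)) = ((65 + (1*(-9)²)*4) - 39784)/((8787/(-4609) + 8952/320) + 6216/(-31912)) = ((65 + (1*81)*4) - 39784)/((8787*(-1/4609) + 8952*(1/320)) + 6216*(-1/31912)) = ((65 + 81*4) - 39784)/((-8787/4609 + 1119/40) - 777/3989) = ((65 + 324) - 39784)/(4805991/184360 - 777/3989) = (389 - 39784)/(19027850379/735412040) = -39395*735412040/19027850379 = -28971557315800/19027850379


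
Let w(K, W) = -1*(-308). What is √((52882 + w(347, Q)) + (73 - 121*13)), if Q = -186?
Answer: √51690 ≈ 227.35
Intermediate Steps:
w(K, W) = 308
√((52882 + w(347, Q)) + (73 - 121*13)) = √((52882 + 308) + (73 - 121*13)) = √(53190 + (73 - 1573)) = √(53190 - 1500) = √51690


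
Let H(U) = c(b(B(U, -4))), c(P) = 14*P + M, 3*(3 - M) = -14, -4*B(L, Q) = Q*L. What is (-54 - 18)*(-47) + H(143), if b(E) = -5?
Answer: 9965/3 ≈ 3321.7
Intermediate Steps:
B(L, Q) = -L*Q/4 (B(L, Q) = -Q*L/4 = -L*Q/4)
M = 23/3 (M = 3 - ⅓*(-14) = 3 + 14/3 = 23/3 ≈ 7.6667)
c(P) = 23/3 + 14*P (c(P) = 14*P + 23/3 = 23/3 + 14*P)
H(U) = -187/3 (H(U) = 23/3 + 14*(-5) = 23/3 - 70 = -187/3)
(-54 - 18)*(-47) + H(143) = (-54 - 18)*(-47) - 187/3 = -72*(-47) - 187/3 = 3384 - 187/3 = 9965/3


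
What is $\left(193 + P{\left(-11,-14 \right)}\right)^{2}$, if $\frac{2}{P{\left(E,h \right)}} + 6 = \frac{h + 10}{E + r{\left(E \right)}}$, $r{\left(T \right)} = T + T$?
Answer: $\frac{349241344}{9409} \approx 37118.0$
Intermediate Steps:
$r{\left(T \right)} = 2 T$
$P{\left(E,h \right)} = \frac{2}{-6 + \frac{10 + h}{3 E}}$ ($P{\left(E,h \right)} = \frac{2}{-6 + \frac{h + 10}{E + 2 E}} = \frac{2}{-6 + \frac{10 + h}{3 E}}$)
$\left(193 + P{\left(-11,-14 \right)}\right)^{2} = \left(193 + 6 \left(-11\right) \frac{1}{10 - 14 - -198}\right)^{2} = \left(193 + 6 \left(-11\right) \frac{1}{10 - 14 + 198}\right)^{2} = \left(193 + 6 \left(-11\right) \frac{1}{194}\right)^{2} = \left(193 - \frac{33}{97}\right)^{2} = \left(\frac{18688}{97}\right)^{2} = \frac{349241344}{9409}$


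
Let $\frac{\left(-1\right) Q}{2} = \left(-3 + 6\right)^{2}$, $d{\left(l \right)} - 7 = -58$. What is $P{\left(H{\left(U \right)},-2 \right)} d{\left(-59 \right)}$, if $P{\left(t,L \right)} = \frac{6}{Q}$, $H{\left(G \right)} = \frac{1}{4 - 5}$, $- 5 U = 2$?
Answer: $17$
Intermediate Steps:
$U = - \frac{2}{5}$ ($U = \left(- \frac{1}{5}\right) 2 = - \frac{2}{5} \approx -0.4$)
$d{\left(l \right)} = -51$ ($d{\left(l \right)} = 7 - 58 = -51$)
$Q = -18$ ($Q = - 2 \left(-3 + 6\right)^{2} = - 2 \cdot 3^{2} = \left(-2\right) 9 = -18$)
$H{\left(G \right)} = -1$ ($H{\left(G \right)} = \frac{1}{-1} = -1$)
$P{\left(t,L \right)} = - \frac{1}{3}$ ($P{\left(t,L \right)} = \frac{6}{-18} = 6 \left(- \frac{1}{18}\right) = - \frac{1}{3}$)
$P{\left(H{\left(U \right)},-2 \right)} d{\left(-59 \right)} = \left(- \frac{1}{3}\right) \left(-51\right) = 17$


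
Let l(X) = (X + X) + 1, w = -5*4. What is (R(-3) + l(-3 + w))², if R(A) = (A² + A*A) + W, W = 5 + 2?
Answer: 400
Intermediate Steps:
W = 7
w = -20
l(X) = 1 + 2*X (l(X) = 2*X + 1 = 1 + 2*X)
R(A) = 7 + 2*A² (R(A) = (A² + A*A) + 7 = (A² + A²) + 7 = 2*A² + 7 = 7 + 2*A²)
(R(-3) + l(-3 + w))² = ((7 + 2*(-3)²) + (1 + 2*(-3 - 20)))² = ((7 + 2*9) + (1 + 2*(-23)))² = ((7 + 18) + (1 - 46))² = (25 - 45)² = (-20)² = 400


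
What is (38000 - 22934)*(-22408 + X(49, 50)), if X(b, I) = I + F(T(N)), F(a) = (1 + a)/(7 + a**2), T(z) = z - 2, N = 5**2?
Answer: -22568611878/67 ≈ -3.3684e+8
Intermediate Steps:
N = 25
T(z) = -2 + z
F(a) = (1 + a)/(7 + a**2)
X(b, I) = 3/67 + I (X(b, I) = I + (1 + (-2 + 25))/(7 + (-2 + 25)**2) = I + (1 + 23)/(7 + 23**2) = I + 24/(7 + 529) = I + 24/536 = I + (1/536)*24 = I + 3/67 = 3/67 + I)
(38000 - 22934)*(-22408 + X(49, 50)) = (38000 - 22934)*(-22408 + (3/67 + 50)) = 15066*(-22408 + 3353/67) = 15066*(-1497983/67) = -22568611878/67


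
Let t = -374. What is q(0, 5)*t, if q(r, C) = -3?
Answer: 1122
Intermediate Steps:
q(0, 5)*t = -3*(-374) = 1122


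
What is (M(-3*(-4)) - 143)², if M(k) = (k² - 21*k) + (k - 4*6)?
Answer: 69169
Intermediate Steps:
M(k) = -24 + k² - 20*k (M(k) = (k² - 21*k) + (k - 24) = (k² - 21*k) + (-24 + k) = -24 + k² - 20*k)
(M(-3*(-4)) - 143)² = ((-24 + (-3*(-4))² - (-60)*(-4)) - 143)² = ((-24 + 12² - 20*12) - 143)² = ((-24 + 144 - 240) - 143)² = (-120 - 143)² = (-263)² = 69169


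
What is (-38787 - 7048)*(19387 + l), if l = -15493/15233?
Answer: -13535381586130/15233 ≈ -8.8856e+8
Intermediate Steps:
l = -15493/15233 (l = -15493*1/15233 = -15493/15233 ≈ -1.0171)
(-38787 - 7048)*(19387 + l) = (-38787 - 7048)*(19387 - 15493/15233) = -45835*295306678/15233 = -13535381586130/15233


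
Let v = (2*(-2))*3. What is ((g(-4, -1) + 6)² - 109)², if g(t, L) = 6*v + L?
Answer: 19184400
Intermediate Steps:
v = -12 (v = -4*3 = -12)
g(t, L) = -72 + L (g(t, L) = 6*(-12) + L = -72 + L)
((g(-4, -1) + 6)² - 109)² = (((-72 - 1) + 6)² - 109)² = ((-73 + 6)² - 109)² = ((-67)² - 109)² = (4489 - 109)² = 4380² = 19184400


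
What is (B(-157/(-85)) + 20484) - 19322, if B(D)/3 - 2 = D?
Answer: 99751/85 ≈ 1173.5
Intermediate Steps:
B(D) = 6 + 3*D
(B(-157/(-85)) + 20484) - 19322 = ((6 + 3*(-157/(-85))) + 20484) - 19322 = ((6 + 3*(-157*(-1/85))) + 20484) - 19322 = ((6 + 3*(157/85)) + 20484) - 19322 = ((6 + 471/85) + 20484) - 19322 = (981/85 + 20484) - 19322 = 1742121/85 - 19322 = 99751/85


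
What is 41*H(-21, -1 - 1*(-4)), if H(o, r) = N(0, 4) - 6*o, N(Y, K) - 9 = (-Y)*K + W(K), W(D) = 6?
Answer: 5781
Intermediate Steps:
N(Y, K) = 15 - K*Y (N(Y, K) = 9 + ((-Y)*K + 6) = 9 + (-K*Y + 6) = 9 + (6 - K*Y) = 15 - K*Y)
H(o, r) = 15 - 6*o (H(o, r) = (15 - 1*4*0) - 6*o = (15 + 0) - 6*o = 15 - 6*o)
41*H(-21, -1 - 1*(-4)) = 41*(15 - 6*(-21)) = 41*(15 + 126) = 41*141 = 5781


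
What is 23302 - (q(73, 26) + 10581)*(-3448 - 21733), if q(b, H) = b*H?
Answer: 314257001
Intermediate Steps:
q(b, H) = H*b
23302 - (q(73, 26) + 10581)*(-3448 - 21733) = 23302 - (26*73 + 10581)*(-3448 - 21733) = 23302 - (1898 + 10581)*(-25181) = 23302 - 12479*(-25181) = 23302 - 1*(-314233699) = 23302 + 314233699 = 314257001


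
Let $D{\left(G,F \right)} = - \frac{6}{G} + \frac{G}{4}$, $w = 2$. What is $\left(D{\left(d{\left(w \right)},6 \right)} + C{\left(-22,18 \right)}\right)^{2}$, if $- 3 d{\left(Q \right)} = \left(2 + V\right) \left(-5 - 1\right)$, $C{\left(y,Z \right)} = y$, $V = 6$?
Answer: $\frac{21609}{64} \approx 337.64$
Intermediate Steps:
$d{\left(Q \right)} = 16$ ($d{\left(Q \right)} = - \frac{\left(2 + 6\right) \left(-5 - 1\right)}{3} = - \frac{8 \left(-6\right)}{3} = \left(- \frac{1}{3}\right) \left(-48\right) = 16$)
$D{\left(G,F \right)} = - \frac{6}{G} + \frac{G}{4}$ ($D{\left(G,F \right)} = - \frac{6}{G} + G \frac{1}{4} = - \frac{6}{G} + \frac{G}{4}$)
$\left(D{\left(d{\left(w \right)},6 \right)} + C{\left(-22,18 \right)}\right)^{2} = \left(\left(- \frac{6}{16} + \frac{1}{4} \cdot 16\right) - 22\right)^{2} = \left(\left(\left(-6\right) \frac{1}{16} + 4\right) - 22\right)^{2} = \left(\left(- \frac{3}{8} + 4\right) - 22\right)^{2} = \left(\frac{29}{8} - 22\right)^{2} = \left(- \frac{147}{8}\right)^{2} = \frac{21609}{64}$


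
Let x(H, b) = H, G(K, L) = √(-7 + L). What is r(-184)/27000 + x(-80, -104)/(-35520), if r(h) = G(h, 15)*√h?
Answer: 1/444 + I*√23/3375 ≈ 0.0022523 + 0.001421*I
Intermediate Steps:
r(h) = 2*√2*√h (r(h) = √(-7 + 15)*√h = √8*√h = (2*√2)*√h = 2*√2*√h)
r(-184)/27000 + x(-80, -104)/(-35520) = (2*√2*√(-184))/27000 - 80/(-35520) = (2*√2*(2*I*√46))*(1/27000) - 80*(-1/35520) = (8*I*√23)*(1/27000) + 1/444 = I*√23/3375 + 1/444 = 1/444 + I*√23/3375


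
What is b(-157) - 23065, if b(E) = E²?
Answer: 1584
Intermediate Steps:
b(-157) - 23065 = (-157)² - 23065 = 24649 - 23065 = 1584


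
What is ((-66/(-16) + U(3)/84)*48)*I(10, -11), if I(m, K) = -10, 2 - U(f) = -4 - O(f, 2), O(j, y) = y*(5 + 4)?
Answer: -14820/7 ≈ -2117.1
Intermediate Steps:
O(j, y) = 9*y (O(j, y) = y*9 = 9*y)
U(f) = 24 (U(f) = 2 - (-4 - 9*2) = 2 - (-4 - 1*18) = 2 - (-4 - 18) = 2 - 1*(-22) = 2 + 22 = 24)
((-66/(-16) + U(3)/84)*48)*I(10, -11) = ((-66/(-16) + 24/84)*48)*(-10) = ((-66*(-1/16) + 24*(1/84))*48)*(-10) = ((33/8 + 2/7)*48)*(-10) = ((247/56)*48)*(-10) = (1482/7)*(-10) = -14820/7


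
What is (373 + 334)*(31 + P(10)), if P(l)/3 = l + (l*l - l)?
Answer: 234017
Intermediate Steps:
P(l) = 3*l**2 (P(l) = 3*(l + (l*l - l)) = 3*(l + (l**2 - l)) = 3*l**2)
(373 + 334)*(31 + P(10)) = (373 + 334)*(31 + 3*10**2) = 707*(31 + 3*100) = 707*(31 + 300) = 707*331 = 234017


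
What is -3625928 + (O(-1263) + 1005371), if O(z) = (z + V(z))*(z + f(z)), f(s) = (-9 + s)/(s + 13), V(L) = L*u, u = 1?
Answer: 354506589/625 ≈ 5.6721e+5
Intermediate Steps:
V(L) = L (V(L) = L*1 = L)
f(s) = (-9 + s)/(13 + s)
O(z) = 2*z*(z + (-9 + z)/(13 + z)) (O(z) = (z + z)*(z + (-9 + z)/(13 + z)) = (2*z)*(z + (-9 + z)/(13 + z)) = 2*z*(z + (-9 + z)/(13 + z)))
-3625928 + (O(-1263) + 1005371) = -3625928 + (2*(-1263)*(-9 - 1263 - 1263*(13 - 1263))/(13 - 1263) + 1005371) = -3625928 + (2*(-1263)*(-9 - 1263 - 1263*(-1250))/(-1250) + 1005371) = -3625928 + (2*(-1263)*(-1/1250)*(-9 - 1263 + 1578750) + 1005371) = -3625928 + (2*(-1263)*(-1/1250)*1577478 + 1005371) = -3625928 + (1992354714/625 + 1005371) = -3625928 + 2620711589/625 = 354506589/625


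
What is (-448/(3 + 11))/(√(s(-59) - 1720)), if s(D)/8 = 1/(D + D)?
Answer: 16*I*√166321/8457 ≈ 0.77157*I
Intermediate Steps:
s(D) = 4/D (s(D) = 8/(D + D) = 8/((2*D)) = 8*(1/(2*D)) = 4/D)
(-448/(3 + 11))/(√(s(-59) - 1720)) = (-448/(3 + 11))/(√(4/(-59) - 1720)) = (-448/14)/(√(4*(-1/59) - 1720)) = (-448*1/14)/(√(-4/59 - 1720)) = -32*(-I*√166321/16914) = -(-16)*I*√166321/8457 = 16*I*√166321/8457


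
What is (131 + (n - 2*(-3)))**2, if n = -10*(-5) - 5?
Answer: 33124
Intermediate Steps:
n = 45 (n = -5*(-10) - 5 = 50 - 5 = 45)
(131 + (n - 2*(-3)))**2 = (131 + (45 - 2*(-3)))**2 = (131 + (45 + 6))**2 = (131 + 51)**2 = 182**2 = 33124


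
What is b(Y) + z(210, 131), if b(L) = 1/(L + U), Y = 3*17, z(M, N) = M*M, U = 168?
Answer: 9657901/219 ≈ 44100.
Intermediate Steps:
z(M, N) = M**2
Y = 51
b(L) = 1/(168 + L) (b(L) = 1/(L + 168) = 1/(168 + L))
b(Y) + z(210, 131) = 1/(168 + 51) + 210**2 = 1/219 + 44100 = 9657901/219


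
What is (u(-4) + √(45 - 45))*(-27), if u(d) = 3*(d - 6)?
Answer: 810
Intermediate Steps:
u(d) = -18 + 3*d (u(d) = 3*(-6 + d) = -18 + 3*d)
(u(-4) + √(45 - 45))*(-27) = ((-18 + 3*(-4)) + √(45 - 45))*(-27) = ((-18 - 12) + √0)*(-27) = (-30 + 0)*(-27) = -30*(-27) = 810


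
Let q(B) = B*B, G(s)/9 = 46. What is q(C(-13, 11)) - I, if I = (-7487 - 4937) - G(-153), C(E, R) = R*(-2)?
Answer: 13322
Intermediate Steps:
G(s) = 414 (G(s) = 9*46 = 414)
C(E, R) = -2*R
q(B) = B²
I = -12838 (I = (-7487 - 4937) - 1*414 = -12424 - 414 = -12838)
q(C(-13, 11)) - I = (-2*11)² - 1*(-12838) = (-22)² + 12838 = 484 + 12838 = 13322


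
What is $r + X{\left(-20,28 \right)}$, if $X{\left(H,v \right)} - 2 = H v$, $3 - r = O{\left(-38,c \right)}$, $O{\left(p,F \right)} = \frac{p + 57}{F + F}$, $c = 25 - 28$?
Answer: $- \frac{3311}{6} \approx -551.83$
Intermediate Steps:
$c = -3$
$O{\left(p,F \right)} = \frac{57 + p}{2 F}$
$r = \frac{37}{6}$ ($r = 3 - \frac{57 - 38}{2 \left(-3\right)} = 3 - \frac{1}{2} \left(- \frac{1}{3}\right) 19 = 3 - - \frac{19}{6} = 3 + \frac{19}{6} = \frac{37}{6} \approx 6.1667$)
$X{\left(H,v \right)} = 2 + H v$
$r + X{\left(-20,28 \right)} = \frac{37}{6} + \left(2 - 560\right) = \frac{37}{6} - 558 = - \frac{3311}{6}$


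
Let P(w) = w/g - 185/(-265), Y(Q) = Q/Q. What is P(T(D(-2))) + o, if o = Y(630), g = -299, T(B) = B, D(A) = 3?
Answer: 26751/15847 ≈ 1.6881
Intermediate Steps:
Y(Q) = 1
o = 1
P(w) = 37/53 - w/299 (P(w) = w/(-299) - 185/(-265) = w*(-1/299) - 185*(-1/265) = -w/299 + 37/53 = 37/53 - w/299)
P(T(D(-2))) + o = (37/53 - 1/299*3) + 1 = (37/53 - 3/299) + 1 = 10904/15847 + 1 = 26751/15847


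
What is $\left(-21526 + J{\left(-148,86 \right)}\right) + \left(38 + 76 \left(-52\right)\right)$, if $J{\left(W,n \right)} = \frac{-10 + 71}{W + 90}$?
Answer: $- \frac{1475581}{58} \approx -25441.0$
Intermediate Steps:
$J{\left(W,n \right)} = \frac{61}{90 + W}$
$\left(-21526 + J{\left(-148,86 \right)}\right) + \left(38 + 76 \left(-52\right)\right) = \left(-21526 + \frac{61}{90 - 148}\right) + \left(38 + 76 \left(-52\right)\right) = \left(-21526 + \frac{61}{-58}\right) + \left(38 - 3952\right) = \left(-21526 + 61 \left(- \frac{1}{58}\right)\right) - 3914 = \left(-21526 - \frac{61}{58}\right) - 3914 = - \frac{1248569}{58} - 3914 = - \frac{1475581}{58}$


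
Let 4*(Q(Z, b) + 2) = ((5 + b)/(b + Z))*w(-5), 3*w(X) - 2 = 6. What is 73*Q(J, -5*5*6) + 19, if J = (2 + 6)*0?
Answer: -3598/45 ≈ -79.956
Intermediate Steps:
J = 0 (J = 8*0 = 0)
w(X) = 8/3 (w(X) = 2/3 + (1/3)*6 = 2/3 + 2 = 8/3)
Q(Z, b) = -2 + 2*(5 + b)/(3*(Z + b)) (Q(Z, b) = -2 + (((5 + b)/(b + Z))*(8/3))/4 = -2 + (((5 + b)/(Z + b))*(8/3))/4 = -2 + (8*(5 + b)/(3*(Z + b)))/4 = -2 + 2*(5 + b)/(3*(Z + b)))
73*Q(J, -5*5*6) + 19 = 73*(2*(5 - 3*0 - 2*(-5*5)*6)/(3*(0 - 5*5*6))) + 19 = 73*(2*(5 + 0 - (-50)*6)/(3*(0 - 25*6))) + 19 = 73*(2*(5 + 0 - 2*(-150))/(3*(0 - 150))) + 19 = 73*((2/3)*(5 + 0 + 300)/(-150)) + 19 = 73*((2/3)*(-1/150)*305) + 19 = 73*(-61/45) + 19 = -4453/45 + 19 = -3598/45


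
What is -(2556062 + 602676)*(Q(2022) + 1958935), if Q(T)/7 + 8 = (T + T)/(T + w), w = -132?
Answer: -278443478051002/45 ≈ -6.1876e+12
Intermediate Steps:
Q(T) = -56 + 14*T/(-132 + T) (Q(T) = -56 + 7*((T + T)/(T - 132)) = -56 + 7*((2*T)/(-132 + T)) = -56 + 7*(2*T/(-132 + T)) = -56 + 14*T/(-132 + T))
-(2556062 + 602676)*(Q(2022) + 1958935) = -(2556062 + 602676)*(42*(176 - 1*2022)/(-132 + 2022) + 1958935) = -3158738*(42*(176 - 2022)/1890 + 1958935) = -3158738*(42*(1/1890)*(-1846) + 1958935) = -3158738*(-1846/45 + 1958935) = -3158738*88150229/45 = -1*278443478051002/45 = -278443478051002/45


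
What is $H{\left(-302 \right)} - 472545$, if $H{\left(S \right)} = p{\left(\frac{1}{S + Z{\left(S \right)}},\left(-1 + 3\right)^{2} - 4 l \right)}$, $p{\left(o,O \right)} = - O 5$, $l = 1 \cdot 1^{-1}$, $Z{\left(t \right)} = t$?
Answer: $-472545$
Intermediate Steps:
$l = 1$ ($l = 1 \cdot 1 = 1$)
$p{\left(o,O \right)} = - 5 O$
$H{\left(S \right)} = 0$ ($H{\left(S \right)} = - 5 \left(\left(-1 + 3\right)^{2} - 4\right) = - 5 \left(2^{2} - 4\right) = - 5 \left(4 - 4\right) = \left(-5\right) 0 = 0$)
$H{\left(-302 \right)} - 472545 = 0 - 472545 = -472545$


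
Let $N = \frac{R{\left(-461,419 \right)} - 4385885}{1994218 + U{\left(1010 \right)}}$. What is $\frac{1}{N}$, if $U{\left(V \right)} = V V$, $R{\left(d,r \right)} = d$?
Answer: $- \frac{1507159}{2193173} \approx -0.6872$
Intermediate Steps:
$U{\left(V \right)} = V^{2}$
$N = - \frac{2193173}{1507159}$ ($N = \frac{-461 - 4385885}{1994218 + 1010^{2}} = - \frac{4386346}{1994218 + 1020100} = - \frac{4386346}{3014318} = \left(-4386346\right) \frac{1}{3014318} = - \frac{2193173}{1507159} \approx -1.4552$)
$\frac{1}{N} = \frac{1}{- \frac{2193173}{1507159}} = - \frac{1507159}{2193173}$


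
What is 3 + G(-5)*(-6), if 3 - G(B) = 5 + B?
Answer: -15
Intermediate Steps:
G(B) = -2 - B (G(B) = 3 - (5 + B) = 3 + (-5 - B) = -2 - B)
3 + G(-5)*(-6) = 3 + (-2 - 1*(-5))*(-6) = 3 + (-2 + 5)*(-6) = 3 + 3*(-6) = 3 - 18 = -15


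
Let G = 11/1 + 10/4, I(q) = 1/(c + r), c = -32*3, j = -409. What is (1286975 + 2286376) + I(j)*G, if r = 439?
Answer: 2451318813/686 ≈ 3.5734e+6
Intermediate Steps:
c = -96
I(q) = 1/343 (I(q) = 1/(-96 + 439) = 1/343)
G = 27/2 (G = 11*1 + 10*(¼) = 11 + 5/2 = 27/2 ≈ 13.500)
(1286975 + 2286376) + I(j)*G = (1286975 + 2286376) + (1/343)*(27/2) = 3573351 + 27/686 = 2451318813/686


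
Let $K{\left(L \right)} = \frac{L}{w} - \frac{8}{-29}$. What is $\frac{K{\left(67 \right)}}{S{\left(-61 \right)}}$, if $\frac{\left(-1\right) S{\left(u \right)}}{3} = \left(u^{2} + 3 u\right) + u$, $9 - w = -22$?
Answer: $- \frac{2191}{9377469} \approx -0.00023365$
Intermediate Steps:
$w = 31$ ($w = 9 - -22 = 9 + 22 = 31$)
$S{\left(u \right)} = - 12 u - 3 u^{2}$ ($S{\left(u \right)} = - 3 \left(\left(u^{2} + 3 u\right) + u\right) = - 3 \left(u^{2} + 4 u\right) = - 12 u - 3 u^{2}$)
$K{\left(L \right)} = \frac{8}{29} + \frac{L}{31}$ ($K{\left(L \right)} = \frac{L}{31} - \frac{8}{-29} = L \frac{1}{31} - - \frac{8}{29} = \frac{L}{31} + \frac{8}{29} = \frac{8}{29} + \frac{L}{31}$)
$\frac{K{\left(67 \right)}}{S{\left(-61 \right)}} = \frac{\frac{8}{29} + \frac{1}{31} \cdot 67}{\left(-3\right) \left(-61\right) \left(4 - 61\right)} = \frac{\frac{8}{29} + \frac{67}{31}}{\left(-3\right) \left(-61\right) \left(-57\right)} = \frac{2191}{899 \left(-10431\right)} = \frac{2191}{899} \left(- \frac{1}{10431}\right) = - \frac{2191}{9377469}$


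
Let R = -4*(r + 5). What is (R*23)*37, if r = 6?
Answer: -37444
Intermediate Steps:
R = -44 (R = -4*(6 + 5) = -4*11 = -44)
(R*23)*37 = -44*23*37 = -1012*37 = -37444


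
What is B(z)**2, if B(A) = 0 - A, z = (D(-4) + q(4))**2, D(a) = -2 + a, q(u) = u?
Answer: 16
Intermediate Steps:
z = 4 (z = ((-2 - 4) + 4)**2 = (-6 + 4)**2 = (-2)**2 = 4)
B(A) = -A
B(z)**2 = (-1*4)**2 = (-4)**2 = 16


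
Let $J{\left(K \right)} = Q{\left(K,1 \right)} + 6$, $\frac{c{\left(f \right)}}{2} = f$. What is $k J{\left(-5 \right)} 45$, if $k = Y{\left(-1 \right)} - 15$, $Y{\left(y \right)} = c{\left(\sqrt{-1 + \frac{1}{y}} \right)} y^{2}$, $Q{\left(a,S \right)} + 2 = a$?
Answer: $675 - 90 i \sqrt{2} \approx 675.0 - 127.28 i$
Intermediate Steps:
$c{\left(f \right)} = 2 f$
$Q{\left(a,S \right)} = -2 + a$
$Y{\left(y \right)} = 2 y^{2} \sqrt{-1 + \frac{1}{y}}$ ($Y{\left(y \right)} = 2 \sqrt{-1 + \frac{1}{y}} y^{2} = 2 y^{2} \sqrt{-1 + \frac{1}{y}}$)
$J{\left(K \right)} = 4 + K$ ($J{\left(K \right)} = \left(-2 + K\right) + 6 = 4 + K$)
$k = -15 + 2 i \sqrt{2}$ ($k = 2 \left(-1\right)^{2} \sqrt{\frac{1 - -1}{-1}} - 15 = 2 \cdot 1 \sqrt{- (1 + 1)} - 15 = 2 \cdot 1 \sqrt{\left(-1\right) 2} - 15 = 2 \cdot 1 \sqrt{-2} - 15 = 2 \cdot 1 i \sqrt{2} - 15 = 2 i \sqrt{2} - 15 = -15 + 2 i \sqrt{2} \approx -15.0 + 2.8284 i$)
$k J{\left(-5 \right)} 45 = \left(-15 + 2 i \sqrt{2}\right) \left(4 - 5\right) 45 = \left(-15 + 2 i \sqrt{2}\right) \left(-1\right) 45 = \left(15 - 2 i \sqrt{2}\right) 45 = 675 - 90 i \sqrt{2}$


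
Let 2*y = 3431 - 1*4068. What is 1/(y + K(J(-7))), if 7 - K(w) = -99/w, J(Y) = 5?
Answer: -10/2917 ≈ -0.0034282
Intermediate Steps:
K(w) = 7 + 99/w (K(w) = 7 - (-99)/w = 7 + 99/w)
y = -637/2 (y = (3431 - 1*4068)/2 = (3431 - 4068)/2 = (1/2)*(-637) = -637/2 ≈ -318.50)
1/(y + K(J(-7))) = 1/(-637/2 + (7 + 99/5)) = 1/(-637/2 + 134/5) = 1/(-2917/10) = -10/2917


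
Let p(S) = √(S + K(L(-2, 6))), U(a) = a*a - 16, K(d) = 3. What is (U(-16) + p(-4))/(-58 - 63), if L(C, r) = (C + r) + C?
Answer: -240/121 - I/121 ≈ -1.9835 - 0.0082645*I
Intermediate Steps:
L(C, r) = r + 2*C
U(a) = -16 + a² (U(a) = a² - 16 = -16 + a²)
p(S) = √(3 + S) (p(S) = √(S + 3) = √(3 + S))
(U(-16) + p(-4))/(-58 - 63) = ((-16 + (-16)²) + √(3 - 4))/(-58 - 63) = ((-16 + 256) + √(-1))/(-121) = (240 + I)*(-1/121) = -240/121 - I/121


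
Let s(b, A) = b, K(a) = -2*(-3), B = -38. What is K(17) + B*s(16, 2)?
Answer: -602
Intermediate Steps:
K(a) = 6
K(17) + B*s(16, 2) = 6 - 38*16 = 6 - 608 = -602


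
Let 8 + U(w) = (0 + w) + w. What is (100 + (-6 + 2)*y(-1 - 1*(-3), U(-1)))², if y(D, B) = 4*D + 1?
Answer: 4096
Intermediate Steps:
U(w) = -8 + 2*w (U(w) = -8 + ((0 + w) + w) = -8 + (w + w) = -8 + 2*w)
y(D, B) = 1 + 4*D
(100 + (-6 + 2)*y(-1 - 1*(-3), U(-1)))² = (100 + (-6 + 2)*(1 + 4*(-1 - 1*(-3))))² = (100 - 4*(1 + 4*(-1 + 3)))² = (100 - 4*(1 + 4*2))² = (100 - 4*(1 + 8))² = (100 - 4*9)² = (100 - 36)² = 64² = 4096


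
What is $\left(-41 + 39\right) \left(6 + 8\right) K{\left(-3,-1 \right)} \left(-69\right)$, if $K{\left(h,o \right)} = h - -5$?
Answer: $3864$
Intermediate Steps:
$K{\left(h,o \right)} = 5 + h$ ($K{\left(h,o \right)} = h + 5 = 5 + h$)
$\left(-41 + 39\right) \left(6 + 8\right) K{\left(-3,-1 \right)} \left(-69\right) = \left(-41 + 39\right) \left(6 + 8\right) \left(5 - 3\right) \left(-69\right) = \left(-2\right) 14 \cdot 2 \left(-69\right) = \left(-28\right) 2 \left(-69\right) = \left(-56\right) \left(-69\right) = 3864$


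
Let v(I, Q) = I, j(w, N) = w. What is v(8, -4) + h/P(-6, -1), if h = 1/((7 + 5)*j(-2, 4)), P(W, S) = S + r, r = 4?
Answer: 575/72 ≈ 7.9861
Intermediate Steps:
P(W, S) = 4 + S (P(W, S) = S + 4 = 4 + S)
h = -1/24 (h = 1/((7 + 5)*(-2)) = 1/(12*(-2)) = 1/(-24) = -1/24 ≈ -0.041667)
v(8, -4) + h/P(-6, -1) = 8 - 1/24/(4 - 1) = 8 - 1/24/3 = 8 + (⅓)*(-1/24) = 8 - 1/72 = 575/72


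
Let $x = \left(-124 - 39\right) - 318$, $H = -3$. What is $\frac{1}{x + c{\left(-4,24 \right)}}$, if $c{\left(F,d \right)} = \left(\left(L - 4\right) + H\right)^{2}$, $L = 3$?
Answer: $- \frac{1}{465} \approx -0.0021505$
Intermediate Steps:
$c{\left(F,d \right)} = 16$ ($c{\left(F,d \right)} = \left(\left(3 - 4\right) - 3\right)^{2} = \left(-1 - 3\right)^{2} = \left(-4\right)^{2} = 16$)
$x = -481$ ($x = -163 - 318 = -481$)
$\frac{1}{x + c{\left(-4,24 \right)}} = \frac{1}{-481 + 16} = \frac{1}{-465} = - \frac{1}{465}$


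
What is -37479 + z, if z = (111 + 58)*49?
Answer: -29198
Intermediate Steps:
z = 8281 (z = 169*49 = 8281)
-37479 + z = -37479 + 8281 = -29198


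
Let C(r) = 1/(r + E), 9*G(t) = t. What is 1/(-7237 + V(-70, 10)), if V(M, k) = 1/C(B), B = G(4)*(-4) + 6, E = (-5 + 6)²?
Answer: -9/65086 ≈ -0.00013828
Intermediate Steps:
G(t) = t/9
E = 1 (E = 1² = 1)
B = 38/9 (B = ((⅑)*4)*(-4) + 6 = (4/9)*(-4) + 6 = -16/9 + 6 = 38/9 ≈ 4.2222)
C(r) = 1/(1 + r) (C(r) = 1/(r + 1) = 1/(1 + r))
V(M, k) = 47/9 (V(M, k) = 1/(1/(1 + 38/9)) = 1/(1/(47/9)) = 1/(9/47) = 47/9)
1/(-7237 + V(-70, 10)) = 1/(-7237 + 47/9) = 1/(-65086/9) = -9/65086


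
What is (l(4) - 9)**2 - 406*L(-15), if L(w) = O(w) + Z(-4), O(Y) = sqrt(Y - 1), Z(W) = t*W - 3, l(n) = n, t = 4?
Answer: 7739 - 1624*I ≈ 7739.0 - 1624.0*I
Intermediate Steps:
Z(W) = -3 + 4*W (Z(W) = 4*W - 3 = -3 + 4*W)
O(Y) = sqrt(-1 + Y)
L(w) = -19 + sqrt(-1 + w) (L(w) = sqrt(-1 + w) + (-3 + 4*(-4)) = sqrt(-1 + w) + (-3 - 16) = sqrt(-1 + w) - 19 = -19 + sqrt(-1 + w))
(l(4) - 9)**2 - 406*L(-15) = (4 - 9)**2 - 406*(-19 + sqrt(-1 - 15)) = (-5)**2 - 406*(-19 + sqrt(-16)) = 25 - 406*(-19 + 4*I) = 25 + (7714 - 1624*I) = 7739 - 1624*I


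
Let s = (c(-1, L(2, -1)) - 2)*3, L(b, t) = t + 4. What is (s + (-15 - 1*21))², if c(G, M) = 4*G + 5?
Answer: 1521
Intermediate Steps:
L(b, t) = 4 + t
c(G, M) = 5 + 4*G
s = -3 (s = ((5 + 4*(-1)) - 2)*3 = ((5 - 4) - 2)*3 = (1 - 2)*3 = -1*3 = -3)
(s + (-15 - 1*21))² = (-3 + (-15 - 1*21))² = (-3 + (-15 - 21))² = (-3 - 36)² = (-39)² = 1521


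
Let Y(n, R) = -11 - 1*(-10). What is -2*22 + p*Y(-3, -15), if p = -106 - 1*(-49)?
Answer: 13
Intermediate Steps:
Y(n, R) = -1 (Y(n, R) = -11 + 10 = -1)
p = -57 (p = -106 + 49 = -57)
-2*22 + p*Y(-3, -15) = -2*22 - 57*(-1) = -44 + 57 = 13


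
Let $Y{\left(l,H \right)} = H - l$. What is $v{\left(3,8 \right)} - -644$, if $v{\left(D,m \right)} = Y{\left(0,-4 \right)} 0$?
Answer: $644$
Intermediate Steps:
$v{\left(D,m \right)} = 0$ ($v{\left(D,m \right)} = \left(-4 - 0\right) 0 = \left(-4 + 0\right) 0 = \left(-4\right) 0 = 0$)
$v{\left(3,8 \right)} - -644 = 0 - -644 = 0 + 644 = 644$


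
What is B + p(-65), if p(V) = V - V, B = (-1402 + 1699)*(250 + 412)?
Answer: 196614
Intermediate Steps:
B = 196614 (B = 297*662 = 196614)
p(V) = 0
B + p(-65) = 196614 + 0 = 196614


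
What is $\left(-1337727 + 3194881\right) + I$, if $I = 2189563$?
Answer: $4046717$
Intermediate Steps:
$\left(-1337727 + 3194881\right) + I = \left(-1337727 + 3194881\right) + 2189563 = 1857154 + 2189563 = 4046717$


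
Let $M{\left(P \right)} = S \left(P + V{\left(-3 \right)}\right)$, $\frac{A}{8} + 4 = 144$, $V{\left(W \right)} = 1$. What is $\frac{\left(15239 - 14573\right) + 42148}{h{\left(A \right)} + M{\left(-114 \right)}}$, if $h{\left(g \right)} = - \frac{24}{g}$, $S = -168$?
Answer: $\frac{5993960}{2657757} \approx 2.2553$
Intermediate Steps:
$A = 1120$ ($A = -32 + 8 \cdot 144 = -32 + 1152 = 1120$)
$M{\left(P \right)} = -168 - 168 P$ ($M{\left(P \right)} = - 168 \left(P + 1\right) = - 168 \left(1 + P\right) = -168 - 168 P$)
$\frac{\left(15239 - 14573\right) + 42148}{h{\left(A \right)} + M{\left(-114 \right)}} = \frac{\left(15239 - 14573\right) + 42148}{- \frac{24}{1120} - -18984} = \frac{\left(15239 - 14573\right) + 42148}{\left(-24\right) \frac{1}{1120} + \left(-168 + 19152\right)} = \frac{666 + 42148}{- \frac{3}{140} + 18984} = \frac{42814}{\frac{2657757}{140}} = 42814 \cdot \frac{140}{2657757} = \frac{5993960}{2657757}$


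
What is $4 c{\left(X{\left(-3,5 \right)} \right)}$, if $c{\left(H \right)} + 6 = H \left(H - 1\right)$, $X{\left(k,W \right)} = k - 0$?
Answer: $24$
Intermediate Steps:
$X{\left(k,W \right)} = k$ ($X{\left(k,W \right)} = k + 0 = k$)
$c{\left(H \right)} = -6 + H \left(-1 + H\right)$ ($c{\left(H \right)} = -6 + H \left(H - 1\right) = -6 + H \left(-1 + H\right)$)
$4 c{\left(X{\left(-3,5 \right)} \right)} = 4 \left(-6 + \left(-3\right)^{2} - -3\right) = 4 \left(-6 + 9 + 3\right) = 4 \cdot 6 = 24$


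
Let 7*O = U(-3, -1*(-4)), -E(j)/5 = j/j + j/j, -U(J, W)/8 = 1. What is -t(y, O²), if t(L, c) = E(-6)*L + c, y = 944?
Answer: 462496/49 ≈ 9438.7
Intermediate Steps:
U(J, W) = -8 (U(J, W) = -8*1 = -8)
E(j) = -10 (E(j) = -5*(j/j + j/j) = -5*(1 + 1) = -5*2 = -10)
O = -8/7 (O = (⅐)*(-8) = -8/7 ≈ -1.1429)
t(L, c) = c - 10*L (t(L, c) = -10*L + c = c - 10*L)
-t(y, O²) = -((-8/7)² - 10*944) = -(64/49 - 9440) = -1*(-462496/49) = 462496/49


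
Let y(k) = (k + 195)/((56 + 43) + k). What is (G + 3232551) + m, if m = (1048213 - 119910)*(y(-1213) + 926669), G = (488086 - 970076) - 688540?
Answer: 479149515329723/557 ≈ 8.6023e+11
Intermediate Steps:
G = -1170530 (G = -481990 - 688540 = -1170530)
y(k) = (195 + k)/(99 + k)
m = 479148366784026/557 (m = (1048213 - 119910)*((195 - 1213)/(99 - 1213) + 926669) = 928303*(-1018/(-1114) + 926669) = 928303*(-1/1114*(-1018) + 926669) = 928303*(509/557 + 926669) = 928303*(516155142/557) = 479148366784026/557 ≈ 8.6023e+11)
(G + 3232551) + m = (-1170530 + 3232551) + 479148366784026/557 = 2062021 + 479148366784026/557 = 479149515329723/557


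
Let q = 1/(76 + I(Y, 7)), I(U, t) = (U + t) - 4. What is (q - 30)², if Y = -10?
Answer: 4280761/4761 ≈ 899.13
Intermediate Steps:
I(U, t) = -4 + U + t
q = 1/69 (q = 1/(76 + (-4 - 10 + 7)) = 1/(76 - 7) = 1/69 ≈ 0.014493)
(q - 30)² = (1/69 - 30)² = (-2069/69)² = 4280761/4761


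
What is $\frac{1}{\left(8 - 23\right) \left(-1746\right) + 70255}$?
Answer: $\frac{1}{96445} \approx 1.0369 \cdot 10^{-5}$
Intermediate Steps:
$\frac{1}{\left(8 - 23\right) \left(-1746\right) + 70255} = \frac{1}{\left(-15\right) \left(-1746\right) + 70255} = \frac{1}{26190 + 70255} = \frac{1}{96445}$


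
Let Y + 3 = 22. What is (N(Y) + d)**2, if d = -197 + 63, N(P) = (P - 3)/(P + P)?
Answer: 6441444/361 ≈ 17843.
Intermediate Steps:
Y = 19 (Y = -3 + 22 = 19)
N(P) = (-3 + P)/(2*P) (N(P) = (-3 + P)/((2*P)) = (-3 + P)*(1/(2*P)) = (-3 + P)/(2*P))
d = -134
(N(Y) + d)**2 = ((1/2)*(-3 + 19)/19 - 134)**2 = ((1/2)*(1/19)*16 - 134)**2 = (8/19 - 134)**2 = (-2538/19)**2 = 6441444/361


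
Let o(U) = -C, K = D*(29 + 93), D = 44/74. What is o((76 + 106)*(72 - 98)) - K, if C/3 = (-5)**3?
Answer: 11191/37 ≈ 302.46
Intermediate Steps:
D = 22/37 (D = 44*(1/74) = 22/37 ≈ 0.59459)
C = -375 (C = 3*(-5)**3 = 3*(-125) = -375)
K = 2684/37 (K = 22*(29 + 93)/37 = (22/37)*122 = 2684/37 ≈ 72.541)
o(U) = 375 (o(U) = -1*(-375) = 375)
o((76 + 106)*(72 - 98)) - K = 375 - 1*2684/37 = 375 - 2684/37 = 11191/37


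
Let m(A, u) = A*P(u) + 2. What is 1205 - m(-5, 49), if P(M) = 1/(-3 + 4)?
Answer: 1208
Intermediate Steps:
P(M) = 1 (P(M) = 1/1 = 1)
m(A, u) = 2 + A (m(A, u) = A*1 + 2 = A + 2 = 2 + A)
1205 - m(-5, 49) = 1205 - (2 - 5) = 1205 - 1*(-3) = 1205 + 3 = 1208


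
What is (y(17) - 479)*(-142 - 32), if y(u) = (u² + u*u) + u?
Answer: -20184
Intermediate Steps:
y(u) = u + 2*u² (y(u) = (u² + u²) + u = 2*u² + u = u + 2*u²)
(y(17) - 479)*(-142 - 32) = (17*(1 + 2*17) - 479)*(-142 - 32) = (17*(1 + 34) - 479)*(-174) = (17*35 - 479)*(-174) = (595 - 479)*(-174) = 116*(-174) = -20184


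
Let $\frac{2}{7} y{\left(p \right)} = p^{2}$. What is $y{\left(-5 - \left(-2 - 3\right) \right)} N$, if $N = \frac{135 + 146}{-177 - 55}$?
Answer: $0$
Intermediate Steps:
$y{\left(p \right)} = \frac{7 p^{2}}{2}$
$N = - \frac{281}{232}$ ($N = \frac{281}{-232} = 281 \left(- \frac{1}{232}\right) = - \frac{281}{232} \approx -1.2112$)
$y{\left(-5 - \left(-2 - 3\right) \right)} N = \frac{7 \left(-5 - \left(-2 - 3\right)\right)^{2}}{2} \left(- \frac{281}{232}\right) = \frac{7 \left(-5 - -5\right)^{2}}{2} \left(- \frac{281}{232}\right) = \frac{7 \left(-5 + 5\right)^{2}}{2} \left(- \frac{281}{232}\right) = \frac{7 \cdot 0^{2}}{2} \left(- \frac{281}{232}\right) = \frac{7}{2} \cdot 0 \left(- \frac{281}{232}\right) = 0 \left(- \frac{281}{232}\right) = 0$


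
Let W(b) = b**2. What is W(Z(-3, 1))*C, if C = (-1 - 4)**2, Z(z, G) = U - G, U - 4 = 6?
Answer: 2025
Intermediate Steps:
U = 10 (U = 4 + 6 = 10)
Z(z, G) = 10 - G
C = 25 (C = (-5)**2 = 25)
W(Z(-3, 1))*C = (10 - 1*1)**2*25 = (10 - 1)**2*25 = 9**2*25 = 81*25 = 2025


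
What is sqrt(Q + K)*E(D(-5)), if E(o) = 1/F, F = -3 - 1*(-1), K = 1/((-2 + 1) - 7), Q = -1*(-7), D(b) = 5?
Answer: -sqrt(110)/8 ≈ -1.3110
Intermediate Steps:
Q = 7
K = -1/8 (K = 1/(-1 - 7) = 1/(-8) = -1/8 ≈ -0.12500)
F = -2 (F = -3 + 1 = -2)
E(o) = -1/2 (E(o) = 1/(-2) = -1/2)
sqrt(Q + K)*E(D(-5)) = sqrt(7 - 1/8)*(-1/2) = sqrt(55/8)*(-1/2) = (sqrt(110)/4)*(-1/2) = -sqrt(110)/8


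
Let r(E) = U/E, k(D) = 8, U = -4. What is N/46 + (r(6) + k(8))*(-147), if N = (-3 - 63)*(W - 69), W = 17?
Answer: -23078/23 ≈ -1003.4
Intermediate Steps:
r(E) = -4/E
N = 3432 (N = (-3 - 63)*(17 - 69) = -66*(-52) = 3432)
N/46 + (r(6) + k(8))*(-147) = 3432/46 + (-4/6 + 8)*(-147) = 3432*(1/46) + (-4*1/6 + 8)*(-147) = 1716/23 + (-2/3 + 8)*(-147) = 1716/23 + (22/3)*(-147) = 1716/23 - 1078 = -23078/23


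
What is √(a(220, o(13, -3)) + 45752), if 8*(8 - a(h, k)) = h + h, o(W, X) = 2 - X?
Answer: √45705 ≈ 213.79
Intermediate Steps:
a(h, k) = 8 - h/4 (a(h, k) = 8 - (h + h)/8 = 8 - h/4)
√(a(220, o(13, -3)) + 45752) = √((8 - ¼*220) + 45752) = √((8 - 55) + 45752) = √(-47 + 45752) = √45705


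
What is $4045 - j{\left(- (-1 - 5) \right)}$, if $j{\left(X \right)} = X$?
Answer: $4039$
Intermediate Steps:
$4045 - j{\left(- (-1 - 5) \right)} = 4045 - - (-1 - 5) = 4045 - \left(-1\right) \left(-6\right) = 4045 - 6 = 4039$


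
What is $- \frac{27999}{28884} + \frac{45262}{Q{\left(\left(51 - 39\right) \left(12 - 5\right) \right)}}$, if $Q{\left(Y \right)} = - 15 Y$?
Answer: $- \frac{15983647}{433260} \approx -36.892$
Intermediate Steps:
$- \frac{27999}{28884} + \frac{45262}{Q{\left(\left(51 - 39\right) \left(12 - 5\right) \right)}} = - \frac{27999}{28884} + \frac{45262}{\left(-15\right) \left(51 - 39\right) \left(12 - 5\right)} = \left(-27999\right) \frac{1}{28884} + \frac{45262}{\left(-15\right) 12 \cdot 7} = - \frac{9333}{9628} + \frac{45262}{\left(-15\right) 84} = - \frac{9333}{9628} + \frac{45262}{-1260} = - \frac{9333}{9628} + 45262 \left(- \frac{1}{1260}\right) = - \frac{9333}{9628} - \frac{3233}{90} = - \frac{15983647}{433260}$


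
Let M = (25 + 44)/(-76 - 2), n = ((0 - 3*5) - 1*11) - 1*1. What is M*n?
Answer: 621/26 ≈ 23.885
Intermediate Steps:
n = -27 (n = ((0 - 15) - 11) - 1 = (-15 - 11) - 1 = -26 - 1 = -27)
M = -23/26 (M = 69/(-78) = 69*(-1/78) = -23/26 ≈ -0.88461)
M*n = -23/26*(-27) = 621/26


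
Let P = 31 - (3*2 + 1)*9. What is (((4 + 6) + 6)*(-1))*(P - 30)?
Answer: 992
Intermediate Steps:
P = -32 (P = 31 - (6 + 1)*9 = 31 - 7*9 = 31 - 1*63 = 31 - 63 = -32)
(((4 + 6) + 6)*(-1))*(P - 30) = (((4 + 6) + 6)*(-1))*(-32 - 30) = ((10 + 6)*(-1))*(-62) = (16*(-1))*(-62) = -16*(-62) = 992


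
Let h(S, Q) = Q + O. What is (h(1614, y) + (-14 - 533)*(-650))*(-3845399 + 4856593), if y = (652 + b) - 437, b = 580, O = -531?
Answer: 359796981916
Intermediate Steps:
y = 795 (y = (652 + 580) - 437 = 1232 - 437 = 795)
h(S, Q) = -531 + Q (h(S, Q) = Q - 531 = -531 + Q)
(h(1614, y) + (-14 - 533)*(-650))*(-3845399 + 4856593) = ((-531 + 795) + (-14 - 533)*(-650))*(-3845399 + 4856593) = (264 - 547*(-650))*1011194 = (264 + 355550)*1011194 = 355814*1011194 = 359796981916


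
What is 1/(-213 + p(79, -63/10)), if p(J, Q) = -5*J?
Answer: -1/608 ≈ -0.0016447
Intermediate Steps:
1/(-213 + p(79, -63/10)) = 1/(-213 - 5*79) = 1/(-213 - 395) = 1/(-608) = -1/608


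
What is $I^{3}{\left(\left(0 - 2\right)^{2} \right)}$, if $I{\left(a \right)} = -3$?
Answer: $-27$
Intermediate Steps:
$I^{3}{\left(\left(0 - 2\right)^{2} \right)} = \left(-3\right)^{3} = -27$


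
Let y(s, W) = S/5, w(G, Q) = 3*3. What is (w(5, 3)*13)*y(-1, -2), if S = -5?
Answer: -117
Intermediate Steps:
w(G, Q) = 9
y(s, W) = -1 (y(s, W) = -5/5 = -5*⅕ = -1)
(w(5, 3)*13)*y(-1, -2) = (9*13)*(-1) = 117*(-1) = -117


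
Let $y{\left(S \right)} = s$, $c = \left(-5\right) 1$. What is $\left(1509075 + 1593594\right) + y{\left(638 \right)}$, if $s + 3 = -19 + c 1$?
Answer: $3102642$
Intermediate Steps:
$c = -5$
$s = -27$ ($s = -3 - 24 = -27$)
$y{\left(S \right)} = -27$
$\left(1509075 + 1593594\right) + y{\left(638 \right)} = \left(1509075 + 1593594\right) - 27 = 3102669 - 27 = 3102642$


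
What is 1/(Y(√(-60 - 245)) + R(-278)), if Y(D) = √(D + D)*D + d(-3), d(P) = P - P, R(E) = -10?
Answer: 1/(-10 + √2*305^(¾)*I^(3/2)) ≈ -0.0067948 - 0.005976*I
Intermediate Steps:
d(P) = 0
Y(D) = √2*D^(3/2) (Y(D) = √(D + D)*D + 0 = √(2*D)*D + 0 = (√2*√D)*D + 0 = √2*D^(3/2) + 0 = √2*D^(3/2))
1/(Y(√(-60 - 245)) + R(-278)) = 1/(√2*(√(-60 - 245))^(3/2) - 10) = 1/(√2*(√(-305))^(3/2) - 10) = 1/(√2*(I*√305)^(3/2) - 10) = 1/(√2*(305^(¾)*I^(3/2)) - 10) = 1/(√2*305^(¾)*I^(3/2) - 10) = 1/(-10 + √2*305^(¾)*I^(3/2))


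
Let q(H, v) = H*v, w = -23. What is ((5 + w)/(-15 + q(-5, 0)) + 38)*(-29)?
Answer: -5684/5 ≈ -1136.8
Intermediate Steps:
((5 + w)/(-15 + q(-5, 0)) + 38)*(-29) = ((5 - 23)/(-15 - 5*0) + 38)*(-29) = (-18/(-15 + 0) + 38)*(-29) = (-18/(-15) + 38)*(-29) = (-18*(-1/15) + 38)*(-29) = (6/5 + 38)*(-29) = (196/5)*(-29) = -5684/5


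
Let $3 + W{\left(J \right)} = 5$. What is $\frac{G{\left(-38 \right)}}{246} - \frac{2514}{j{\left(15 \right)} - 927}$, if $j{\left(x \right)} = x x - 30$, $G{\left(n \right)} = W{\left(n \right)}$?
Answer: $\frac{51659}{15006} \approx 3.4426$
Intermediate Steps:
$W{\left(J \right)} = 2$ ($W{\left(J \right)} = -3 + 5 = 2$)
$G{\left(n \right)} = 2$
$j{\left(x \right)} = -30 + x^{2}$ ($j{\left(x \right)} = x^{2} - 30 = -30 + x^{2}$)
$\frac{G{\left(-38 \right)}}{246} - \frac{2514}{j{\left(15 \right)} - 927} = \frac{2}{246} - \frac{2514}{\left(-30 + 15^{2}\right) - 927} = 2 \cdot \frac{1}{246} - \frac{2514}{\left(-30 + 225\right) - 927} = \frac{1}{123} - \frac{2514}{195 - 927} = \frac{1}{123} - \frac{2514}{-732} = \frac{1}{123} - - \frac{419}{122} = \frac{1}{123} + \frac{419}{122} = \frac{51659}{15006}$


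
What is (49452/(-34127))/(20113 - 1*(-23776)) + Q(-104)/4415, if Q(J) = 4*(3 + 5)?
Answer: 47711266316/6612786571745 ≈ 0.0072150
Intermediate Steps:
Q(J) = 32 (Q(J) = 4*8 = 32)
(49452/(-34127))/(20113 - 1*(-23776)) + Q(-104)/4415 = (49452/(-34127))/(20113 - 1*(-23776)) + 32/4415 = (49452*(-1/34127))/(20113 + 23776) + 32*(1/4415) = -49452/34127/43889 + 32/4415 = -49452/34127*1/43889 + 32/4415 = -49452/1497799903 + 32/4415 = 47711266316/6612786571745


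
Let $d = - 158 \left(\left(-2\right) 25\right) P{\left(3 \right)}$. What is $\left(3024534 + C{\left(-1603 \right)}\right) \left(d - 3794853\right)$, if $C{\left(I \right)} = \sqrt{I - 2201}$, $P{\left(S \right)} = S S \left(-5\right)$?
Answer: $-12552883760502 - 8300706 i \sqrt{951} \approx -1.2553 \cdot 10^{13} - 2.5598 \cdot 10^{8} i$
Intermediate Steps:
$P{\left(S \right)} = - 5 S^{2}$ ($P{\left(S \right)} = S^{2} \left(-5\right) = - 5 S^{2}$)
$d = -355500$ ($d = - 158 \left(\left(-2\right) 25\right) \left(- 5 \cdot 3^{2}\right) = \left(-158\right) \left(-50\right) \left(\left(-5\right) 9\right) = 7900 \left(-45\right) = -355500$)
$C{\left(I \right)} = \sqrt{-2201 + I}$
$\left(3024534 + C{\left(-1603 \right)}\right) \left(d - 3794853\right) = \left(3024534 + \sqrt{-2201 - 1603}\right) \left(-355500 - 3794853\right) = \left(3024534 + \sqrt{-3804}\right) \left(-4150353\right) = \left(3024534 + 2 i \sqrt{951}\right) \left(-4150353\right) = -12552883760502 - 8300706 i \sqrt{951}$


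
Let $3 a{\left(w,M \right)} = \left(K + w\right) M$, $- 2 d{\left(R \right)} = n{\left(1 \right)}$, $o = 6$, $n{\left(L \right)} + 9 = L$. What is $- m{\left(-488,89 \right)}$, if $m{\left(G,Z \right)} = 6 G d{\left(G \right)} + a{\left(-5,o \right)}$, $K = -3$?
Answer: $11728$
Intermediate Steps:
$n{\left(L \right)} = -9 + L$
$d{\left(R \right)} = 4$ ($d{\left(R \right)} = - \frac{-9 + 1}{2} = \left(- \frac{1}{2}\right) \left(-8\right) = 4$)
$a{\left(w,M \right)} = \frac{M \left(-3 + w\right)}{3}$ ($a{\left(w,M \right)} = \frac{\left(-3 + w\right) M}{3} = \frac{M \left(-3 + w\right)}{3}$)
$m{\left(G,Z \right)} = -16 + 24 G$ ($m{\left(G,Z \right)} = 6 G 4 + \frac{1}{3} \cdot 6 \left(-3 - 5\right) = 24 G + \frac{1}{3} \cdot 6 \left(-8\right) = 24 G - 16 = -16 + 24 G$)
$- m{\left(-488,89 \right)} = - (-16 + 24 \left(-488\right)) = - (-16 - 11712) = \left(-1\right) \left(-11728\right) = 11728$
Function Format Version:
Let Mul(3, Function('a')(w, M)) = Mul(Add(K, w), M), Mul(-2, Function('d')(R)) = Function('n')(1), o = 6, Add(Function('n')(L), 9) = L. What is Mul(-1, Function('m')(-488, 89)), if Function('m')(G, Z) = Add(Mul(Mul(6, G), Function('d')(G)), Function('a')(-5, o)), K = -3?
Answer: 11728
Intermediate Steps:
Function('n')(L) = Add(-9, L)
Function('d')(R) = 4 (Function('d')(R) = Mul(Rational(-1, 2), Add(-9, 1)) = Mul(Rational(-1, 2), -8) = 4)
Function('a')(w, M) = Mul(Rational(1, 3), M, Add(-3, w)) (Function('a')(w, M) = Mul(Rational(1, 3), Mul(Add(-3, w), M)) = Mul(Rational(1, 3), Mul(M, Add(-3, w))) = Mul(Rational(1, 3), M, Add(-3, w)))
Function('m')(G, Z) = Add(-16, Mul(24, G)) (Function('m')(G, Z) = Add(Mul(Mul(6, G), 4), Mul(Rational(1, 3), 6, Add(-3, -5))) = Add(Mul(24, G), Mul(Rational(1, 3), 6, -8)) = Add(Mul(24, G), -16) = Add(-16, Mul(24, G)))
Mul(-1, Function('m')(-488, 89)) = Mul(-1, Add(-16, Mul(24, -488))) = Mul(-1, Add(-16, -11712)) = Mul(-1, -11728) = 11728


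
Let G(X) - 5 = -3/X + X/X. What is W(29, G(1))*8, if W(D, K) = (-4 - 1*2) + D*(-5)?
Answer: -1208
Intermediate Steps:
G(X) = 6 - 3/X (G(X) = 5 + (-3/X + X/X) = 5 + (-3/X + 1) = 5 + (1 - 3/X) = 6 - 3/X)
W(D, K) = -6 - 5*D (W(D, K) = (-4 - 2) - 5*D = -6 - 5*D)
W(29, G(1))*8 = (-6 - 5*29)*8 = (-6 - 145)*8 = -151*8 = -1208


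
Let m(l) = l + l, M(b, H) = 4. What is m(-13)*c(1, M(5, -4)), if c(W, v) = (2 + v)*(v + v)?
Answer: -1248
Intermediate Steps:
c(W, v) = 2*v*(2 + v) (c(W, v) = (2 + v)*(2*v) = 2*v*(2 + v))
m(l) = 2*l
m(-13)*c(1, M(5, -4)) = (2*(-13))*(2*4*(2 + 4)) = -52*4*6 = -26*48 = -1248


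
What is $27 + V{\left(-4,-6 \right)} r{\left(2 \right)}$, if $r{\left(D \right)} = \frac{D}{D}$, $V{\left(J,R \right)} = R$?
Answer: $21$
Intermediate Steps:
$r{\left(D \right)} = 1$
$27 + V{\left(-4,-6 \right)} r{\left(2 \right)} = 27 - 6 = 21$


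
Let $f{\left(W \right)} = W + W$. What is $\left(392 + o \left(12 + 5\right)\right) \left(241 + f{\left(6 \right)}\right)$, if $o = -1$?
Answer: $94875$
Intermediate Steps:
$f{\left(W \right)} = 2 W$
$\left(392 + o \left(12 + 5\right)\right) \left(241 + f{\left(6 \right)}\right) = \left(392 - \left(12 + 5\right)\right) \left(241 + 2 \cdot 6\right) = \left(392 - 17\right) \left(241 + 12\right) = \left(392 - 17\right) 253 = 375 \cdot 253 = 94875$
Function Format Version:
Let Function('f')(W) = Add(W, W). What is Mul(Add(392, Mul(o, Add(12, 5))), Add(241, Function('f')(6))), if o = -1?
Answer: 94875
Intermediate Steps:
Function('f')(W) = Mul(2, W)
Mul(Add(392, Mul(o, Add(12, 5))), Add(241, Function('f')(6))) = Mul(Add(392, Mul(-1, Add(12, 5))), Add(241, Mul(2, 6))) = Mul(Add(392, Mul(-1, 17)), Add(241, 12)) = Mul(Add(392, -17), 253) = Mul(375, 253) = 94875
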